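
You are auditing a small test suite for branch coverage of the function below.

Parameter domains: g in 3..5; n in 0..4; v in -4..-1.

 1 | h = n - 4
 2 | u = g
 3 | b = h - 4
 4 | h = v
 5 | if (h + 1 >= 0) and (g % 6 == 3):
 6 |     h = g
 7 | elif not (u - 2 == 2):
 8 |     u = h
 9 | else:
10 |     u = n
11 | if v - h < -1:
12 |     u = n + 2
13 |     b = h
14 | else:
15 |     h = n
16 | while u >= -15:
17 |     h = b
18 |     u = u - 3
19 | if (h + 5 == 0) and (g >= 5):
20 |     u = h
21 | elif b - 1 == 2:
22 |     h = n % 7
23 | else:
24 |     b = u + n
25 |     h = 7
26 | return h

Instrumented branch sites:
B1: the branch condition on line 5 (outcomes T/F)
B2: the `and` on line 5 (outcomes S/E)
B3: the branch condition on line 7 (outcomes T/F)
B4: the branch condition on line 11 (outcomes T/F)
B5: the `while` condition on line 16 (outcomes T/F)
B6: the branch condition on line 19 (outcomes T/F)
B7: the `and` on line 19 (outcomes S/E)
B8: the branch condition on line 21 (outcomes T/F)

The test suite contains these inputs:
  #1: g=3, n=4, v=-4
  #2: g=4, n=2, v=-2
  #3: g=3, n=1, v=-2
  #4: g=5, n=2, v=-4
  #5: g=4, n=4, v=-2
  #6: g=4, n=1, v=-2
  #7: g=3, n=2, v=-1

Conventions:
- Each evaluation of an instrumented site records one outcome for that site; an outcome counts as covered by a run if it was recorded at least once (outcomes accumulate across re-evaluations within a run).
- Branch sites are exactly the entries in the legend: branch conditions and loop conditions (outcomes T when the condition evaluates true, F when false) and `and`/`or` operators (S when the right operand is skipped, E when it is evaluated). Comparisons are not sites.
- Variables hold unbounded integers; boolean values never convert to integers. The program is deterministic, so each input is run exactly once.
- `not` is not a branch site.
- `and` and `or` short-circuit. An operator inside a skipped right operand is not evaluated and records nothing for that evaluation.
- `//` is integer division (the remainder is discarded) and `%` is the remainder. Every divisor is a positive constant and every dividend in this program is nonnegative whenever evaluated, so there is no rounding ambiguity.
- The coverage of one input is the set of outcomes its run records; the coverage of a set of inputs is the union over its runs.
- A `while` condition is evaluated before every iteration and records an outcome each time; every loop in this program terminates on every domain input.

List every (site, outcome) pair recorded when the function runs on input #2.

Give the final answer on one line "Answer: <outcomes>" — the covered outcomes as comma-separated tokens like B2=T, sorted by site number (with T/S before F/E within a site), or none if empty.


Event log for input #2 (g=4, n=2, v=-2):
  B2->S, B1->F, B3->F, B4->F, B5->T, B5->T, B5->T, B5->T, B5->T, B5->T
  B5->F, B7->S, B6->F, B8->F
collecting distinct outcomes: B1=F, B2=S, B3=F, B4=F, B5=T, B5=F, B6=F, B7=S, B8=F
Answer: B1=F, B2=S, B3=F, B4=F, B5=T, B5=F, B6=F, B7=S, B8=F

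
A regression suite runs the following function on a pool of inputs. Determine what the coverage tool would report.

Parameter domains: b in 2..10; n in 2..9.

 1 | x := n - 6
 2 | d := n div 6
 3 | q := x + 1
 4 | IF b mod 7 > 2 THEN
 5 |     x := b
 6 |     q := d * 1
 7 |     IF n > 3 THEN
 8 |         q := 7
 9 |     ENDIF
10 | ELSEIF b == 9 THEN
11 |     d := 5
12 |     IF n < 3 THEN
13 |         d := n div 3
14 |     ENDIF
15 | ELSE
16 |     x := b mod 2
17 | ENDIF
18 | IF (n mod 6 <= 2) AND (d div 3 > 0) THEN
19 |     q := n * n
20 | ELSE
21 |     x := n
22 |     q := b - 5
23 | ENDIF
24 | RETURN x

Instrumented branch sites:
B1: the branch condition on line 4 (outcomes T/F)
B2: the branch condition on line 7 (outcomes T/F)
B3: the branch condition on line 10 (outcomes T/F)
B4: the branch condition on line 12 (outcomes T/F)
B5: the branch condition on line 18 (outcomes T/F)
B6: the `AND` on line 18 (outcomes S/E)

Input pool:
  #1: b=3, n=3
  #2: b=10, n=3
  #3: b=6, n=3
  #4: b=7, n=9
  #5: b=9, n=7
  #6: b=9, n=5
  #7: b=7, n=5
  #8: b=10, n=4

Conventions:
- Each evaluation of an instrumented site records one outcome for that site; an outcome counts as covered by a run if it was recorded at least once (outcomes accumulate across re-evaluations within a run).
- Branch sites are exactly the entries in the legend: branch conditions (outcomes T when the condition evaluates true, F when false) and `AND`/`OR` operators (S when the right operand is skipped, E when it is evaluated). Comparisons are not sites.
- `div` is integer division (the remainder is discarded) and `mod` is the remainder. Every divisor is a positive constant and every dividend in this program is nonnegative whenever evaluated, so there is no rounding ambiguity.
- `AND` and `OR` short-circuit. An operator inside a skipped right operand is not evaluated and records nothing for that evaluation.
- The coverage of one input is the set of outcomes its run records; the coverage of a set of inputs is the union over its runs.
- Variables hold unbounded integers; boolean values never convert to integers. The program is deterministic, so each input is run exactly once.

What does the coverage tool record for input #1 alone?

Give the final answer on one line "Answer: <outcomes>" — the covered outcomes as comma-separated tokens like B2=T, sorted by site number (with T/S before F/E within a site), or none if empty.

Tracing the run of input #1 (b=3, n=3):
  B1->T, B2->F, B6->S, B5->F
collecting distinct outcomes: B1=T, B2=F, B5=F, B6=S

Answer: B1=T, B2=F, B5=F, B6=S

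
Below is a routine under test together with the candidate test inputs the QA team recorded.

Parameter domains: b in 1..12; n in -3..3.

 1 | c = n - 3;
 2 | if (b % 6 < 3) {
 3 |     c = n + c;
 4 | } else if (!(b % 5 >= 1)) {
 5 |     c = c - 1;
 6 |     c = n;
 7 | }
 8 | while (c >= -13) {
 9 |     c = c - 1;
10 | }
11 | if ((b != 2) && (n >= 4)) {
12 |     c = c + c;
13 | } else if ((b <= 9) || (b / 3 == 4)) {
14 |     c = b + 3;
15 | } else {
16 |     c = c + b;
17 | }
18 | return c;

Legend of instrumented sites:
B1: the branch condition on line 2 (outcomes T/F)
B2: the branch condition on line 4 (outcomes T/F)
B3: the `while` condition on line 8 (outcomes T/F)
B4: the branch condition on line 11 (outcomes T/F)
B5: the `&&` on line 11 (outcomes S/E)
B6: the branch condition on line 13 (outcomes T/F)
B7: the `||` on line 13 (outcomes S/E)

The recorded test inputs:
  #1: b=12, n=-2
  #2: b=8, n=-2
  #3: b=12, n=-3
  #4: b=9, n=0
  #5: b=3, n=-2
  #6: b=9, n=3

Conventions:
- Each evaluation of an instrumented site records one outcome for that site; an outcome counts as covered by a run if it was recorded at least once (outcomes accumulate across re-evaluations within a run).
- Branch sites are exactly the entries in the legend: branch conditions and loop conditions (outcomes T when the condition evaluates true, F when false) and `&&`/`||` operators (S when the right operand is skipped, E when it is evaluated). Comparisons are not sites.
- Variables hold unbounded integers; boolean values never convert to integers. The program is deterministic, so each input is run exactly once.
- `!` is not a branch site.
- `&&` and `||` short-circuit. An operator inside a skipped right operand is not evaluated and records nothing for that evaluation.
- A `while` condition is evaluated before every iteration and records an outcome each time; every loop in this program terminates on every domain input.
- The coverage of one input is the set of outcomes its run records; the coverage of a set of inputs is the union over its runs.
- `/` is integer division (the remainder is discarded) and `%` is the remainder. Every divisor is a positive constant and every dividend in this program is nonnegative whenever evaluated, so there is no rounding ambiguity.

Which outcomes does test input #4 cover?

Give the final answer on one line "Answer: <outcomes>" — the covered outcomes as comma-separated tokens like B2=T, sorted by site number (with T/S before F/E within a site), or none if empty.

Tracing the run of input #4 (b=9, n=0):
  B1->F, B2->F, B3->T, B3->T, B3->T, B3->T, B3->T, B3->T, B3->T, B3->T
  B3->T, B3->T, B3->T, B3->F, B5->E, B4->F, B7->S, B6->T
collecting distinct outcomes: B1=F, B2=F, B3=T, B3=F, B4=F, B5=E, B6=T, B7=S

Answer: B1=F, B2=F, B3=T, B3=F, B4=F, B5=E, B6=T, B7=S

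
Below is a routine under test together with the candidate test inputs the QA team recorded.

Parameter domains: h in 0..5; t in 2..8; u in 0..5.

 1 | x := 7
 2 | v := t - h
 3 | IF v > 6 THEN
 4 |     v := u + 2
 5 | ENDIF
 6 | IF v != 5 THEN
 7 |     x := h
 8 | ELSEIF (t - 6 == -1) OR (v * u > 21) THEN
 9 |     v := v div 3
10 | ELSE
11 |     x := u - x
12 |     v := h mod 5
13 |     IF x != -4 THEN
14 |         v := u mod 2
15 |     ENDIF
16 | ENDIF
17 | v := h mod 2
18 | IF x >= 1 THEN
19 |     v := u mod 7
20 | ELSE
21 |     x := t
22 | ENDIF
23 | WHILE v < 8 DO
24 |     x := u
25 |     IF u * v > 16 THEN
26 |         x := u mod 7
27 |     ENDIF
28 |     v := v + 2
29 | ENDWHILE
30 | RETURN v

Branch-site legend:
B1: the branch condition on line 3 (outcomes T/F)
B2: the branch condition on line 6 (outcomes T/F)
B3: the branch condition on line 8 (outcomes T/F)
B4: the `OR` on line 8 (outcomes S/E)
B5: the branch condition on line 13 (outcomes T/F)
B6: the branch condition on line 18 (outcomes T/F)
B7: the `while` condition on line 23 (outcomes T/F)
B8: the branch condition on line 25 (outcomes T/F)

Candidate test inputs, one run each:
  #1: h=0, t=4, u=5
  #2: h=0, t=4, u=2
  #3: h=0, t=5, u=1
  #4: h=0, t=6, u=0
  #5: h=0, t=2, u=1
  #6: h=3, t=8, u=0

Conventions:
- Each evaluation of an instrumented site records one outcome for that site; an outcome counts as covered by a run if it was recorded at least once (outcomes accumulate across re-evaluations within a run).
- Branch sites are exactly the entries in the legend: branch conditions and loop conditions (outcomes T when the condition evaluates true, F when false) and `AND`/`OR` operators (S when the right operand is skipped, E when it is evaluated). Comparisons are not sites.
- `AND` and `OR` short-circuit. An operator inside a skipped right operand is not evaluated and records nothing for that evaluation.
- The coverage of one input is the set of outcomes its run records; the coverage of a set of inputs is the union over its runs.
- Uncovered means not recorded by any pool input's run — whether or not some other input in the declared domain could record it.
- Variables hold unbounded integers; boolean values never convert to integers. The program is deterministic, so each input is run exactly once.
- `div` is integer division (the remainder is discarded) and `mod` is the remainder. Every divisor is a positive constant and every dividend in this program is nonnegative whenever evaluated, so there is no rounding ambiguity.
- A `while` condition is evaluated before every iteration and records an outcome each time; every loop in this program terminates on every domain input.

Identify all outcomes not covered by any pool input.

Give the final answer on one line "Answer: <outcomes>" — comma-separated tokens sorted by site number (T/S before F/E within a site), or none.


input #1 (h=0, t=4, u=5): events B1->F, B2->T, B6->F, B7->T, B8->F, B7->T, B8->F, B7->T, B8->T, B7->T, B8->T, B7->F; covers B1=F, B2=T, B6=F, B7=T, B7=F, B8=T, B8=F
input #2 (h=0, t=4, u=2): events B1->F, B2->T, B6->F, B7->T, B8->F, B7->T, B8->F, B7->T, B8->F, B7->T, B8->F, B7->F; covers B1=F, B2=T, B6=F, B7=T, B7=F, B8=F
input #3 (h=0, t=5, u=1): events B1->F, B2->F, B4->S, B3->T, B6->T, B7->T, B8->F, B7->T, B8->F, B7->T, B8->F, B7->T, B8->F, B7->F; covers B1=F, B2=F, B3=T, B4=S, B6=T, B7=T, B7=F, B8=F
input #4 (h=0, t=6, u=0): events B1->F, B2->T, B6->F, B7->T, B8->F, B7->T, B8->F, B7->T, B8->F, B7->T, B8->F, B7->F; covers B1=F, B2=T, B6=F, B7=T, B7=F, B8=F
input #5 (h=0, t=2, u=1): events B1->F, B2->T, B6->F, B7->T, B8->F, B7->T, B8->F, B7->T, B8->F, B7->T, B8->F, B7->F; covers B1=F, B2=T, B6=F, B7=T, B7=F, B8=F
input #6 (h=3, t=8, u=0): events B1->F, B2->F, B4->E, B3->F, B5->T, B6->F, B7->T, B8->F, B7->T, B8->F, B7->T, B8->F, B7->T, B8->F, ...; covers B1=F, B2=F, B3=F, B4=E, B5=T, B6=F, B7=T, B7=F, B8=F
union over the pool: B1=F, B2=T, B2=F, B3=T, B3=F, B4=S, B4=E, B5=T, B6=T, B6=F, B7=T, B7=F, B8=T, B8=F
uncovered (2 of 16): B1=T, B5=F
Answer: B1=T, B5=F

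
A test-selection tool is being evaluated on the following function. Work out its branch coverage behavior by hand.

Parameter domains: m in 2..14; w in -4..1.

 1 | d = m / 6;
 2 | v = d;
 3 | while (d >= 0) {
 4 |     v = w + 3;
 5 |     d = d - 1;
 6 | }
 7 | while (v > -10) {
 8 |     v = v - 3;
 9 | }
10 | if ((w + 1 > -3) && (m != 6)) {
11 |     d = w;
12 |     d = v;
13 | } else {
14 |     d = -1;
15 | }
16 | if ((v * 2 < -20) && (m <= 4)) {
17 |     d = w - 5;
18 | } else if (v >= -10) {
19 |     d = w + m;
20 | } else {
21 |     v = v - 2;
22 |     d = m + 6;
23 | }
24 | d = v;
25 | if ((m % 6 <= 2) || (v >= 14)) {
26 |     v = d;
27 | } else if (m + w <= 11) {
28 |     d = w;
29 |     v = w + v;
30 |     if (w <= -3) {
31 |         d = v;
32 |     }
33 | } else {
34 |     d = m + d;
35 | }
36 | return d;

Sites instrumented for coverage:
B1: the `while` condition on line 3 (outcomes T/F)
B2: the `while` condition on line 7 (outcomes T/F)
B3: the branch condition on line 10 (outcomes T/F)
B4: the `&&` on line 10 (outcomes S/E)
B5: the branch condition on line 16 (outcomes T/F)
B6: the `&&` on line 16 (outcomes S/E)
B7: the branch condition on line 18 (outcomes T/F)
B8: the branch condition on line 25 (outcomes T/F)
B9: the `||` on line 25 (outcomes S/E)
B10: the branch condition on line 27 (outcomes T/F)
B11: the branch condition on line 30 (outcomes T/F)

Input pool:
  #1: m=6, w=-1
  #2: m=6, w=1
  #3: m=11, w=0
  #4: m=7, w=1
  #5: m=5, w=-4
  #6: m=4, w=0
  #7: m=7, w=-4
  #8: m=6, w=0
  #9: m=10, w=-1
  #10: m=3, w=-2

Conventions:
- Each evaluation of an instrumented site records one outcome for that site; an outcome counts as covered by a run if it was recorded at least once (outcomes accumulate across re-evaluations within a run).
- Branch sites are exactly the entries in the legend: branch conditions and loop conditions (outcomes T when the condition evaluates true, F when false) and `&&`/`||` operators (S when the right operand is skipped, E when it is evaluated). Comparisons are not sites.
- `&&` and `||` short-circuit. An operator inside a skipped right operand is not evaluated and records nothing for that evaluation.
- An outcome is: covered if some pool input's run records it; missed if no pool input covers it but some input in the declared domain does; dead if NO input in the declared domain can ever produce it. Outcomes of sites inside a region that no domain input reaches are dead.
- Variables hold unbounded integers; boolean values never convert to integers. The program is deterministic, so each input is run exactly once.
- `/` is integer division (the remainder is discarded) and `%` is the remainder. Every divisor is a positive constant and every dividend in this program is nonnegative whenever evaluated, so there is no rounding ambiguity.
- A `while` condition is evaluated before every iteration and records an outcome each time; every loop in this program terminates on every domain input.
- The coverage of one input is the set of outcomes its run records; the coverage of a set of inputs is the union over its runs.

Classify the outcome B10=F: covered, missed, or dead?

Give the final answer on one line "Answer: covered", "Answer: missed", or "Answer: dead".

no pool input records B10=F
but domain input (m=11, w=1) does record it -> reachable, so missed

Answer: missed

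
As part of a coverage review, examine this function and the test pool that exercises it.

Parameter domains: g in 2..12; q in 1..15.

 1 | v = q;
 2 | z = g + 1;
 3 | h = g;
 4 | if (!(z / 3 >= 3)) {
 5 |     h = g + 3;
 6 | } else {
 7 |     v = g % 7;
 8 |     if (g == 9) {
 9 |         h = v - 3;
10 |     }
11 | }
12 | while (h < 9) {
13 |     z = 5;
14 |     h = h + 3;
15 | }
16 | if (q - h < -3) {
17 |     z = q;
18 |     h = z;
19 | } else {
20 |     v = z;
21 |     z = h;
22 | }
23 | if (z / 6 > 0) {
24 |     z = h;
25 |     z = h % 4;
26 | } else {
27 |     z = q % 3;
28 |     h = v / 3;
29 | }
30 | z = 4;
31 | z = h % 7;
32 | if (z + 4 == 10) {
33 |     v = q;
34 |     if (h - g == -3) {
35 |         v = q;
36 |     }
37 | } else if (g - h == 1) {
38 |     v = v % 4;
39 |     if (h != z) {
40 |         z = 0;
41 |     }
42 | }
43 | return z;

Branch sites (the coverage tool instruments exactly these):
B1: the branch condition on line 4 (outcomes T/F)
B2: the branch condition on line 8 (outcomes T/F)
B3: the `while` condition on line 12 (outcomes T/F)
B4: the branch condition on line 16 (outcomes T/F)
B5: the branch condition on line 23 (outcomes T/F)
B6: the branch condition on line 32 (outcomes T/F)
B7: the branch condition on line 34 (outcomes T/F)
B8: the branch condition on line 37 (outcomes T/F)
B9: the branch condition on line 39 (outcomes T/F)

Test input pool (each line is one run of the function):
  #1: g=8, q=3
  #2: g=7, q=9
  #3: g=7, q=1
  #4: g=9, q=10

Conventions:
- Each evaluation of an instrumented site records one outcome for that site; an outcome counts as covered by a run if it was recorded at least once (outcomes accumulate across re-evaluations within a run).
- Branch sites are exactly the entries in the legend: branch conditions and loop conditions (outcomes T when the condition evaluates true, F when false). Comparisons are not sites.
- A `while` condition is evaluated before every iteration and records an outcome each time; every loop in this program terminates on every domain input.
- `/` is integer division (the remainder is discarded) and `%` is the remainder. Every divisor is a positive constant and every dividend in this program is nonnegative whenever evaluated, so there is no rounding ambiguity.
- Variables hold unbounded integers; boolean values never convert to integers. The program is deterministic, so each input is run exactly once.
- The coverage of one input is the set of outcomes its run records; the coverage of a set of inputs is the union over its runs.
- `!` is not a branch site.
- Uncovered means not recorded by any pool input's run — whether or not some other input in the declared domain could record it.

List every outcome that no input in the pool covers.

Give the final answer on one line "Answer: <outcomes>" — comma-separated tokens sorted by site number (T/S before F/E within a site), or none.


input #1, g=8, q=3: events B1->F, B2->F, B3->T, B3->F, B4->T, B5->F, B6->F, B8->F; outcomes B1=F, B2=F, B3=T, B3=F, B4=T, B5=F, B6=F, B8=F
input #2, g=7, q=9: events B1->T, B3->F, B4->F, B5->T, B6->F, B8->F; outcomes B1=T, B3=F, B4=F, B5=T, B6=F, B8=F
input #3, g=7, q=1: events B1->T, B3->F, B4->T, B5->F, B6->F, B8->F; outcomes B1=T, B3=F, B4=T, B5=F, B6=F, B8=F
input #4, g=9, q=10: events B1->F, B2->T, B3->T, B3->T, B3->T, B3->T, B3->F, B4->F, B5->T, B6->F, B8->F; outcomes B1=F, B2=T, B3=T, B3=F, B4=F, B5=T, B6=F, B8=F
union over the pool: B1=T, B1=F, B2=T, B2=F, B3=T, B3=F, B4=T, B4=F, B5=T, B5=F, B6=F, B8=F
uncovered (6 of 18): B6=T, B7=T, B7=F, B8=T, B9=T, B9=F
Answer: B6=T, B7=T, B7=F, B8=T, B9=T, B9=F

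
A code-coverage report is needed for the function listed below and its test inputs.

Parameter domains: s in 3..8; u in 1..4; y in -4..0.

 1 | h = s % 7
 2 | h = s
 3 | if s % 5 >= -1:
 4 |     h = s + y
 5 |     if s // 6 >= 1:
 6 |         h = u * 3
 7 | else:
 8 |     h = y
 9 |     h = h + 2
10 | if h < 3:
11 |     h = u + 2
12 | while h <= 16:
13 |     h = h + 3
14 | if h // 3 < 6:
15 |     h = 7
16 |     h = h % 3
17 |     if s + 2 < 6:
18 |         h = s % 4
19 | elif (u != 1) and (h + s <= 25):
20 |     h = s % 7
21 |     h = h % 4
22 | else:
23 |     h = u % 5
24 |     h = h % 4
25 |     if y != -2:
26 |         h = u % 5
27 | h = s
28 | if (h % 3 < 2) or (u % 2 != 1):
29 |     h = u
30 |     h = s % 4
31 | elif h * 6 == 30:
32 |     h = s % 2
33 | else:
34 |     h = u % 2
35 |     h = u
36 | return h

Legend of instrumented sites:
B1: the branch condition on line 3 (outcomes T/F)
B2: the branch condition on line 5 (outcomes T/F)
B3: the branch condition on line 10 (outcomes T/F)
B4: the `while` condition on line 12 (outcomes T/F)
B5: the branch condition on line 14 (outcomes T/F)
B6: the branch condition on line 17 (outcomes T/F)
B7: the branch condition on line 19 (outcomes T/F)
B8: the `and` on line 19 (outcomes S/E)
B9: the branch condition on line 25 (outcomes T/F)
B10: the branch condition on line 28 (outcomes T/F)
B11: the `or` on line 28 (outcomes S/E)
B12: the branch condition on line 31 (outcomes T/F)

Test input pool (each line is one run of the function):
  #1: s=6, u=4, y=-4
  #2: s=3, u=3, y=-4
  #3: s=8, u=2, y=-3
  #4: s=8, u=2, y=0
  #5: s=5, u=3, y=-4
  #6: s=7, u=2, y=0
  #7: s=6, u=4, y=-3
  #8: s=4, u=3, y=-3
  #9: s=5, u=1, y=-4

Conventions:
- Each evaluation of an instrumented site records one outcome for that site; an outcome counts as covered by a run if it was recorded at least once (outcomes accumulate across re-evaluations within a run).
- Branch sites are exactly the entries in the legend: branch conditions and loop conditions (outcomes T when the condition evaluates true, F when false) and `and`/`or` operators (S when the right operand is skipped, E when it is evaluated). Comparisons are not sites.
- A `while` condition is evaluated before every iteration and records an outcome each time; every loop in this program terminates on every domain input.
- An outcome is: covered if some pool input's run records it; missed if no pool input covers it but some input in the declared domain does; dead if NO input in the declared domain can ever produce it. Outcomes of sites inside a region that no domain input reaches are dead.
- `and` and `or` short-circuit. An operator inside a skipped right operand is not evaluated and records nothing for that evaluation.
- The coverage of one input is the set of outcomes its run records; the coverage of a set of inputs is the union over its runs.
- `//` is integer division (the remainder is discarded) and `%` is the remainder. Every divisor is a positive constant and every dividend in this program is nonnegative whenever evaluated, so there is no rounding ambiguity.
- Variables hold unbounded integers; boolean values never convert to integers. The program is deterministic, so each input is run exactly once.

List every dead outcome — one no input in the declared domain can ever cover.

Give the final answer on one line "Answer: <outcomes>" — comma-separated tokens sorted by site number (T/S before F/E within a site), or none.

sweeping the full domain (120 inputs) for each outcome:
  B1=F: unreachable across the whole domain -> dead
  reachable outcomes have witnesses, e.g. B1=T (e.g. s=3, u=1, y=-4), B2=T (e.g. s=6, u=1, y=-4), B2=F (e.g. s=3, u=1, y=-4), B3=T (e.g. s=3, u=1, y=-4)

Answer: B1=F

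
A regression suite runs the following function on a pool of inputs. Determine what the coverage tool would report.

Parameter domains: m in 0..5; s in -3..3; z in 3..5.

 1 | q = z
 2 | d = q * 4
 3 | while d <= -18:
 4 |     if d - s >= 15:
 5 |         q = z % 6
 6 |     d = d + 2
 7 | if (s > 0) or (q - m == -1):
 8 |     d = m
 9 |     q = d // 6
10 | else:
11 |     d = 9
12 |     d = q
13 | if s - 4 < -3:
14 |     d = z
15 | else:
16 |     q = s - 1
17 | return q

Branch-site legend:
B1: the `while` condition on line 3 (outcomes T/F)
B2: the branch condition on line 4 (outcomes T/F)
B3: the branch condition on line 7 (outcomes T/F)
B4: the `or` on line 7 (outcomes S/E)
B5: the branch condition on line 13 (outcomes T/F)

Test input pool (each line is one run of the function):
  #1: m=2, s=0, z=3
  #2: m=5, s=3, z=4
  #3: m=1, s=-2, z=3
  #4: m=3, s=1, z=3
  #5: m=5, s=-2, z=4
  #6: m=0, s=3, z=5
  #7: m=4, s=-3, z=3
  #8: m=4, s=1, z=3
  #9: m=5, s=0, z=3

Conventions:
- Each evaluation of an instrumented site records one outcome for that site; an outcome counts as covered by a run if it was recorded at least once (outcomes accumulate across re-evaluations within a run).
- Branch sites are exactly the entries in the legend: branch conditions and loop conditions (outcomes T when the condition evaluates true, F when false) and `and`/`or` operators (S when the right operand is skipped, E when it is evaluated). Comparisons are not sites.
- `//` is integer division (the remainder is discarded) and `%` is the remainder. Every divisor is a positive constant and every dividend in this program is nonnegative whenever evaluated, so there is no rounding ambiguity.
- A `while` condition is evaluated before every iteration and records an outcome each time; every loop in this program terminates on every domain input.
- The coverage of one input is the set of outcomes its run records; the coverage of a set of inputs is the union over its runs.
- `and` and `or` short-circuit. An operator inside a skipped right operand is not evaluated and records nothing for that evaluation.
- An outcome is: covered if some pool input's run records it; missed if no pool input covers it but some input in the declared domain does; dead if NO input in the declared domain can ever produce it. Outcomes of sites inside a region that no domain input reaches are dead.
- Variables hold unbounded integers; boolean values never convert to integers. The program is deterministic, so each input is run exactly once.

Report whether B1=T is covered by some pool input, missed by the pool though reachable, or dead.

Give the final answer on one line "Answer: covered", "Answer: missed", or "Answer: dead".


no pool input records B1=T
checking all 126 inputs in the declared domain: B1=T is never recorded -> dead
Answer: dead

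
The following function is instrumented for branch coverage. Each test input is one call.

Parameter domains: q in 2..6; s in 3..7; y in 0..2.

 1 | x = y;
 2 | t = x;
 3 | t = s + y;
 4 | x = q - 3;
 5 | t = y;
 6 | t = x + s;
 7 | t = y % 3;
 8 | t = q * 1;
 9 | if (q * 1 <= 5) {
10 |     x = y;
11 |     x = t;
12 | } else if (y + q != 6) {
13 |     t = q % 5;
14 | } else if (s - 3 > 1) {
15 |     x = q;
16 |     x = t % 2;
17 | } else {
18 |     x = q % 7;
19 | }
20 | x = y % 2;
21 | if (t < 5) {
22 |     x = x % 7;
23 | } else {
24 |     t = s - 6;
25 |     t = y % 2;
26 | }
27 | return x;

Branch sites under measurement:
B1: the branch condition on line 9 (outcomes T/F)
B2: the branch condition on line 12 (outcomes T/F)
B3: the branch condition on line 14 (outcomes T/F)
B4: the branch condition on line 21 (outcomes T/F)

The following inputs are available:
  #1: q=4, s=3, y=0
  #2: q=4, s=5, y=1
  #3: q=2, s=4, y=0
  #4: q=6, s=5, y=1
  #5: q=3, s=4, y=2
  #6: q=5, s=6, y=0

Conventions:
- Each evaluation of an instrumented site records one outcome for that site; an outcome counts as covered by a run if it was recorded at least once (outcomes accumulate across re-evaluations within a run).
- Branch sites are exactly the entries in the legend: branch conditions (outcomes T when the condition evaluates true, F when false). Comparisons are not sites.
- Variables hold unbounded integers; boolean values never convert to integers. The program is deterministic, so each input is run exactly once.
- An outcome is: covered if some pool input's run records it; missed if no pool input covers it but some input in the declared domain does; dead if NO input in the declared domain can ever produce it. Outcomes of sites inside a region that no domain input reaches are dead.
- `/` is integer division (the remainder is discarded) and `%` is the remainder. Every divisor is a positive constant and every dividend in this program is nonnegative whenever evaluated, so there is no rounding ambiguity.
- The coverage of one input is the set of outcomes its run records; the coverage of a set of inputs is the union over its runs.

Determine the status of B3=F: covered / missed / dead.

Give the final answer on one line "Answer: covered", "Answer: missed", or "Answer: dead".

no pool input records B3=F
but domain input (q=6, s=3, y=0) does record it -> reachable, so missed

Answer: missed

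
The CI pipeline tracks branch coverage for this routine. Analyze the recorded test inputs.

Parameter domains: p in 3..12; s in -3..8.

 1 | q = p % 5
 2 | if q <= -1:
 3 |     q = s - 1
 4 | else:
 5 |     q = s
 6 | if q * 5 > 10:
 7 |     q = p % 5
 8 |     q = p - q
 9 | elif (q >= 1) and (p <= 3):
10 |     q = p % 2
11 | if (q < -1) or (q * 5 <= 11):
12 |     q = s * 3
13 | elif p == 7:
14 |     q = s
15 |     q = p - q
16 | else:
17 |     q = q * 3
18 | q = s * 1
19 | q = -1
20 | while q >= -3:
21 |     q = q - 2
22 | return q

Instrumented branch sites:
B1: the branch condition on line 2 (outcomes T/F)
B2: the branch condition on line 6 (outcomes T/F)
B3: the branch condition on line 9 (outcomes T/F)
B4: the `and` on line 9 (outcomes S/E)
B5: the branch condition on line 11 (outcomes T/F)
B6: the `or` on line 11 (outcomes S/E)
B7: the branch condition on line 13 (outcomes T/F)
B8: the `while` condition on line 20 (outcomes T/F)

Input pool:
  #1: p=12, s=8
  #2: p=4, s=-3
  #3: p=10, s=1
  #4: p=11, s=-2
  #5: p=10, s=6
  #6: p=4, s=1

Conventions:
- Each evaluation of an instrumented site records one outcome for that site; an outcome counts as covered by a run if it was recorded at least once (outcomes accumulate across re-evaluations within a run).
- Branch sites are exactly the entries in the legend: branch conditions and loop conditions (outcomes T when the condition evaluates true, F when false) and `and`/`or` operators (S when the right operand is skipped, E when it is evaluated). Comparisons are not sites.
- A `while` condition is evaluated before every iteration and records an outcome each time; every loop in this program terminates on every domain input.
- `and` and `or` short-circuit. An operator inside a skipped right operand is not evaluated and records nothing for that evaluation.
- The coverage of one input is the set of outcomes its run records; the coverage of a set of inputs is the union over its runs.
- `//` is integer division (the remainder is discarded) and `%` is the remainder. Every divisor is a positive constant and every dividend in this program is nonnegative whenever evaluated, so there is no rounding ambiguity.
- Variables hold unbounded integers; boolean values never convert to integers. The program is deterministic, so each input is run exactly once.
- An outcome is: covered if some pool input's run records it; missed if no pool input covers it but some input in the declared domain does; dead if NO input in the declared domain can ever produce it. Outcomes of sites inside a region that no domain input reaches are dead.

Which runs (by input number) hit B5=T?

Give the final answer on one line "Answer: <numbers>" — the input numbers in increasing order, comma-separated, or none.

input #1 (p=12, s=8): misses B5=T
input #2 (p=4, s=-3): covers B5=T
input #3 (p=10, s=1): covers B5=T
input #4 (p=11, s=-2): covers B5=T
input #5 (p=10, s=6): misses B5=T
input #6 (p=4, s=1): covers B5=T

Answer: 2, 3, 4, 6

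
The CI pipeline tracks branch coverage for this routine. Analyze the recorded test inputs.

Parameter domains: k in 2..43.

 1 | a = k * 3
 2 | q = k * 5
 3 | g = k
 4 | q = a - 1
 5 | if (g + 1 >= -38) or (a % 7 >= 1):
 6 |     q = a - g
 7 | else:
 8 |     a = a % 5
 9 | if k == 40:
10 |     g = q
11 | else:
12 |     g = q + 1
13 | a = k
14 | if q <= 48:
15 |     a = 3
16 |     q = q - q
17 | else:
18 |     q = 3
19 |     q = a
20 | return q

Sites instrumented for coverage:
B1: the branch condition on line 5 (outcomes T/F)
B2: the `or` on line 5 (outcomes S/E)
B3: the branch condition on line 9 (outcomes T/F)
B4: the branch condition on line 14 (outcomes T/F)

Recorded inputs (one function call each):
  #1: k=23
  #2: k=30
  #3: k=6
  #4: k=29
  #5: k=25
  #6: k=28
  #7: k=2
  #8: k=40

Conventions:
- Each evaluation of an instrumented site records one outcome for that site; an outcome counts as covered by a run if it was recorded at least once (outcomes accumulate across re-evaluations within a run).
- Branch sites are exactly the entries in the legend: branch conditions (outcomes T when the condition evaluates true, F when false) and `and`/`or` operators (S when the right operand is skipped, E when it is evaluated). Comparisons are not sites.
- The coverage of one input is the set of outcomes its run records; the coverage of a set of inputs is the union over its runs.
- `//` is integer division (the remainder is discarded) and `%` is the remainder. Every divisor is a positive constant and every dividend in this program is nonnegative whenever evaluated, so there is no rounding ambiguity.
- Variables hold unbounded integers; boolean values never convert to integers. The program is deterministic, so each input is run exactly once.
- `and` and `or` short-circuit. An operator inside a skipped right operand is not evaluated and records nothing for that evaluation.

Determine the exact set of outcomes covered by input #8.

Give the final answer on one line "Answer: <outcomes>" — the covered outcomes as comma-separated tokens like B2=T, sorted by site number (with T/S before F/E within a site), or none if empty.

Running input #8 (k=40), event by event:
  B2->S, B1->T, B3->T, B4->F
collecting distinct outcomes: B1=T, B2=S, B3=T, B4=F

Answer: B1=T, B2=S, B3=T, B4=F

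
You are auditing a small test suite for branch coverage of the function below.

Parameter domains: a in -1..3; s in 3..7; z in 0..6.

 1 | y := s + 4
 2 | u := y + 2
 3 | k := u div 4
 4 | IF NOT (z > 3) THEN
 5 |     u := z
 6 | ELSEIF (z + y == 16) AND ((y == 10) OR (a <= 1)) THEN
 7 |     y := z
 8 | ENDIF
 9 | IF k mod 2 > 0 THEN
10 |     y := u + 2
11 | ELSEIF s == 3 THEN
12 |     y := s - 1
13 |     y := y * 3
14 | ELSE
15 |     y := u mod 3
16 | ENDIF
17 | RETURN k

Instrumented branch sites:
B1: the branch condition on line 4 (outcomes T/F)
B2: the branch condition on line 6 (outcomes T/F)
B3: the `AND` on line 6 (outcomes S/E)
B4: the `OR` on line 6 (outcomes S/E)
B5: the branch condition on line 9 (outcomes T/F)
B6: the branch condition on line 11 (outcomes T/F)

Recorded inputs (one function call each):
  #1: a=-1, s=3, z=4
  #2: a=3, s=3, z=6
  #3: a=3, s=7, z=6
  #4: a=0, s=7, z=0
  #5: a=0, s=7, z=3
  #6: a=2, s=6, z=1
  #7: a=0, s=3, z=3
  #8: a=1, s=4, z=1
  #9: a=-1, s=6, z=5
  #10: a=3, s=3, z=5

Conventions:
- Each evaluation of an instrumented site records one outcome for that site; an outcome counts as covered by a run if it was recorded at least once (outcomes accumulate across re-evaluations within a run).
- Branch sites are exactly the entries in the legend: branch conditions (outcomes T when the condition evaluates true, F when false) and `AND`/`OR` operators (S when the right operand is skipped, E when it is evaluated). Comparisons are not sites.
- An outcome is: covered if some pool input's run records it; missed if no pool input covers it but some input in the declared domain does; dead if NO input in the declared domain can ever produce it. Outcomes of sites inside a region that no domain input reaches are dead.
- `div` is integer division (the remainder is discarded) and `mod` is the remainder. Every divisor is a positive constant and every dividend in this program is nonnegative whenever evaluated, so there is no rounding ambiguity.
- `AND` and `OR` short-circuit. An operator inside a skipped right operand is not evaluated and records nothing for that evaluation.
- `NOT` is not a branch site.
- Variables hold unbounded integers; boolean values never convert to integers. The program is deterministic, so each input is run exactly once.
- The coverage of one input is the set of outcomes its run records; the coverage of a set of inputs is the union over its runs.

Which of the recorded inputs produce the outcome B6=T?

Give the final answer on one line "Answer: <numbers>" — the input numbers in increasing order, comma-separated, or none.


input #1 (a=-1, s=3, z=4): hits B6=T
input #2 (a=3, s=3, z=6): hits B6=T
input #3 (a=3, s=7, z=6): never hits B6=T
input #4 (a=0, s=7, z=0): never hits B6=T
input #5 (a=0, s=7, z=3): never hits B6=T
input #6 (a=2, s=6, z=1): never hits B6=T
input #7 (a=0, s=3, z=3): hits B6=T
input #8 (a=1, s=4, z=1): never hits B6=T
input #9 (a=-1, s=6, z=5): never hits B6=T
input #10 (a=3, s=3, z=5): hits B6=T
Answer: 1, 2, 7, 10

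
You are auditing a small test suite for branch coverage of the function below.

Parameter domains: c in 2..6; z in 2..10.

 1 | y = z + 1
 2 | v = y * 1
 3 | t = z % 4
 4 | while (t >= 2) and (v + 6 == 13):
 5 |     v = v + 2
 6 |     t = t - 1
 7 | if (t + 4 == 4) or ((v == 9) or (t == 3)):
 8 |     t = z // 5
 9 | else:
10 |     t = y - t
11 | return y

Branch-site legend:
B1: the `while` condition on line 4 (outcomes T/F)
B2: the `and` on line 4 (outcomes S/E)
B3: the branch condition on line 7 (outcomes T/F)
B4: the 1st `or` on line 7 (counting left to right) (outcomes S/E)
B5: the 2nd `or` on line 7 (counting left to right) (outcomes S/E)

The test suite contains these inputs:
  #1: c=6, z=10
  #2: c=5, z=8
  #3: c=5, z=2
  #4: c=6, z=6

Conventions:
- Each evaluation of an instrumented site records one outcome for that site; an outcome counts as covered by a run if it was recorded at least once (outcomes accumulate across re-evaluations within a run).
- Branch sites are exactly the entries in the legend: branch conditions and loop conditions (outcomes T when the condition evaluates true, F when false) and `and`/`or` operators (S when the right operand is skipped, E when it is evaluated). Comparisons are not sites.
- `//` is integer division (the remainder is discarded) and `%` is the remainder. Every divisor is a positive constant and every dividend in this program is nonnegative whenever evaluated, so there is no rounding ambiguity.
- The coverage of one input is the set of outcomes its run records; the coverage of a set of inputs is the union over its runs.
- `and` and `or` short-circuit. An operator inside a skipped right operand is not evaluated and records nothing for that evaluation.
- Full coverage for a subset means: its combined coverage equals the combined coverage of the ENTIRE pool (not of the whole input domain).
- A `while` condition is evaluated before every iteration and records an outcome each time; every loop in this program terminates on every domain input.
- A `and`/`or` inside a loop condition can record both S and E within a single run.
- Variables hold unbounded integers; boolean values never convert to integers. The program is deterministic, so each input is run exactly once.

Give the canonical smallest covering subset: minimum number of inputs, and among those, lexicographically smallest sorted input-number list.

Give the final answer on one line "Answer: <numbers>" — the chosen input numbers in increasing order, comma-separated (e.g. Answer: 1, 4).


#1 (c=6, z=10) -> B2->E, B1->F, B4->E, B5->E, B3->F; covered: B1=F, B2=E, B3=F, B4=E, B5=E
#2 (c=5, z=8) -> B2->S, B1->F, B4->S, B3->T; covered: B1=F, B2=S, B3=T, B4=S
#3 (c=5, z=2) -> B2->E, B1->F, B4->E, B5->E, B3->F; covered: B1=F, B2=E, B3=F, B4=E, B5=E
#4 (c=6, z=6) -> B2->E, B1->T, B2->S, B1->F, B4->E, B5->S, B3->T; covered: B1=T, B1=F, B2=S, B2=E, B3=T, B4=E, B5=S
together the pool reaches 10 outcomes: B1=T, B1=F, B2=S, B2=E, B3=T, B3=F, B4=S, B4=E, B5=S, B5=E
no size-1 subset reaches all 10 outcomes (best union: 7/10)
no size-2 subset reaches all 10 outcomes (best union: 9/10)
at size 3, {1, 2, 4} reaches all 10 outcomes; every lexicographically earlier size-3 subset fails
Answer: 1, 2, 4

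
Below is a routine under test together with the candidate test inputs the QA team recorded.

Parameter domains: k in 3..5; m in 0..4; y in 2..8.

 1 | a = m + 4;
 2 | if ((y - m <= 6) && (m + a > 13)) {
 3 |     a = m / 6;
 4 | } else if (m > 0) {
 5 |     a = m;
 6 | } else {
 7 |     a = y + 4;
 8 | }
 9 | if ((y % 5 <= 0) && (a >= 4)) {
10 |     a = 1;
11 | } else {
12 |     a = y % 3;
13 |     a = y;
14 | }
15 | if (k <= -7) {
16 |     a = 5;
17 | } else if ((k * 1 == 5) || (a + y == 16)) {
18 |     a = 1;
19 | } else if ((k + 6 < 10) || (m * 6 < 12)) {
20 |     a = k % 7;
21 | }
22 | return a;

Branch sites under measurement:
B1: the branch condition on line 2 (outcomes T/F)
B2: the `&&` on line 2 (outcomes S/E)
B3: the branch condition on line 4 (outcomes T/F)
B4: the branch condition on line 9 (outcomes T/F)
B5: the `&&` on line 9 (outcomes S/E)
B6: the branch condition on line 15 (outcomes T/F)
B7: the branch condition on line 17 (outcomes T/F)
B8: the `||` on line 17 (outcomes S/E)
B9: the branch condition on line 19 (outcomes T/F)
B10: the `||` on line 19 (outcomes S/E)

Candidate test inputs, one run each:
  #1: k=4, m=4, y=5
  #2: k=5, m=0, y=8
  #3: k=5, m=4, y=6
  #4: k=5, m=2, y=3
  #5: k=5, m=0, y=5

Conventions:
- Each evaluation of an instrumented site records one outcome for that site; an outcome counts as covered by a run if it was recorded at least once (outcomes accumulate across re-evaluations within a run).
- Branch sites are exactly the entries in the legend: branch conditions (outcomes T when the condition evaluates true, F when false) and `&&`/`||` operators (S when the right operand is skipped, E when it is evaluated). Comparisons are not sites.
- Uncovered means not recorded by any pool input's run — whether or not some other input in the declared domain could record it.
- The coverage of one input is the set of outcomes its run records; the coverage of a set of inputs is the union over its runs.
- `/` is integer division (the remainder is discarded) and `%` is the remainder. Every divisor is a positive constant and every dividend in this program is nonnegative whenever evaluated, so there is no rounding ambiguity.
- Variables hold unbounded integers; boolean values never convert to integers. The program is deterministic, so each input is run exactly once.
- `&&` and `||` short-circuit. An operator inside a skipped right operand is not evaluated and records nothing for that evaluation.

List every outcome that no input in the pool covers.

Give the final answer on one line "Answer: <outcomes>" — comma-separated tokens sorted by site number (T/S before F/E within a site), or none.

input #1 (k=4, m=4, y=5): events B2->E, B1->F, B3->T, B5->E, B4->T, B6->F, B8->E, B7->F, B10->E, B9->F; covers B1=F, B2=E, B3=T, B4=T, B5=E, B6=F, B7=F, B8=E, B9=F, B10=E
input #2 (k=5, m=0, y=8): events B2->S, B1->F, B3->F, B5->S, B4->F, B6->F, B8->S, B7->T; covers B1=F, B2=S, B3=F, B4=F, B5=S, B6=F, B7=T, B8=S
input #3 (k=5, m=4, y=6): events B2->E, B1->F, B3->T, B5->S, B4->F, B6->F, B8->S, B7->T; covers B1=F, B2=E, B3=T, B4=F, B5=S, B6=F, B7=T, B8=S
input #4 (k=5, m=2, y=3): events B2->E, B1->F, B3->T, B5->S, B4->F, B6->F, B8->S, B7->T; covers B1=F, B2=E, B3=T, B4=F, B5=S, B6=F, B7=T, B8=S
input #5 (k=5, m=0, y=5): events B2->E, B1->F, B3->F, B5->E, B4->T, B6->F, B8->S, B7->T; covers B1=F, B2=E, B3=F, B4=T, B5=E, B6=F, B7=T, B8=S
union over the pool: B1=F, B2=S, B2=E, B3=T, B3=F, B4=T, B4=F, B5=S, B5=E, B6=F, B7=T, B7=F, B8=S, B8=E, B9=F, B10=E
uncovered (4 of 20): B1=T, B6=T, B9=T, B10=S

Answer: B1=T, B6=T, B9=T, B10=S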